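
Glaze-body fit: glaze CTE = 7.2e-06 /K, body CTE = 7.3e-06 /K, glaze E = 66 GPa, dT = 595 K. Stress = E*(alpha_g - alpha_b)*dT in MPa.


Stress = 66*1000*(7.2e-06 - 7.3e-06)*595 = -3.9 MPa

-3.9


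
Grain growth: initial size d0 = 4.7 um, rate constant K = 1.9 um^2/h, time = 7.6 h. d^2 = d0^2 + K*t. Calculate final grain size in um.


d^2 = 4.7^2 + 1.9*7.6 = 36.53
d = sqrt(36.53) = 6.04 um

6.04


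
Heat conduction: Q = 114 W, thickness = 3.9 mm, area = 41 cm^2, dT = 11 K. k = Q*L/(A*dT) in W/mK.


k = 114*3.9/1000/(41/10000*11) = 9.86 W/mK

9.86


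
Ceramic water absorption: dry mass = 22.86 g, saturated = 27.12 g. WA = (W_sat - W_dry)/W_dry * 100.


WA = (27.12 - 22.86) / 22.86 * 100 = 18.64%

18.64


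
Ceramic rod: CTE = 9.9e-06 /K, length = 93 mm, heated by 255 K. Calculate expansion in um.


dL = 9.9e-06 * 93 * 255 * 1000 = 234.779 um

234.779


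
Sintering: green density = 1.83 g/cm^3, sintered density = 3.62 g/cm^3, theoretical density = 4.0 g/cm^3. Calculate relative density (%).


Relative = 3.62 / 4.0 * 100 = 90.5%

90.5


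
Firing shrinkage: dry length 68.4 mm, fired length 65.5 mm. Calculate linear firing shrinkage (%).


FS = (68.4 - 65.5) / 68.4 * 100 = 4.24%

4.24


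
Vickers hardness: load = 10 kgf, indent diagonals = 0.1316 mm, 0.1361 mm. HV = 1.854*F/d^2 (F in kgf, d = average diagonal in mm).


d_avg = (0.1316+0.1361)/2 = 0.13385 mm
HV = 1.854*10/0.13385^2 = 1035

1035


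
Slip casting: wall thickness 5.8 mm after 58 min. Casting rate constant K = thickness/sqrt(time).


K = 5.8 / sqrt(58) = 5.8 / 7.6158 = 0.762 mm/min^0.5

0.762


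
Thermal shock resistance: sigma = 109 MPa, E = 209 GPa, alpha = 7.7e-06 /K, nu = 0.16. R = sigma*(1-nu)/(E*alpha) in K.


R = 109*(1-0.16)/(209*1000*7.7e-06) = 57 K

57


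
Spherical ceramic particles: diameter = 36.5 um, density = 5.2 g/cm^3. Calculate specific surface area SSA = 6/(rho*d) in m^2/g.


SSA = 6 / (5.2 * 36.5) = 0.032 m^2/g

0.032


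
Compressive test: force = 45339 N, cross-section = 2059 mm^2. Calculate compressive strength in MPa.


CS = 45339 / 2059 = 22.0 MPa

22.0


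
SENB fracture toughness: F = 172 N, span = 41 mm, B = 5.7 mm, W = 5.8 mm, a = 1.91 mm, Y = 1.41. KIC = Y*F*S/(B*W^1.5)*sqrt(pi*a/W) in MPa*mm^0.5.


KIC = 1.41*172*41/(5.7*5.8^1.5)*sqrt(pi*1.91/5.8) = 127.03

127.03


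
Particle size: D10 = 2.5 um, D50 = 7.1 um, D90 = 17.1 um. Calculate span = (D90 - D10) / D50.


Span = (17.1 - 2.5) / 7.1 = 14.6 / 7.1 = 2.056

2.056


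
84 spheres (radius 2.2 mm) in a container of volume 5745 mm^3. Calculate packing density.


V_sphere = 4/3*pi*2.2^3 = 44.6022 mm^3
Total V = 84*44.6022 = 3746.5848 mm^3
PD = 3746.5848 / 5745 = 0.652

0.652


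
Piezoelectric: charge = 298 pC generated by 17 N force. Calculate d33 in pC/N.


d33 = 298 / 17 = 17.5 pC/N

17.5


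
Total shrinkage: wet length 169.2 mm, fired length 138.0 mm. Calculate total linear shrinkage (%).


TS = (169.2 - 138.0) / 169.2 * 100 = 18.44%

18.44


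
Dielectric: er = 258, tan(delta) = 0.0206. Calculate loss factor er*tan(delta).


Loss = 258 * 0.0206 = 5.315

5.315


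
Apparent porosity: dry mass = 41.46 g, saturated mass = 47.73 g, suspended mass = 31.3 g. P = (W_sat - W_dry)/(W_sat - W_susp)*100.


P = (47.73 - 41.46) / (47.73 - 31.3) * 100 = 6.27 / 16.43 * 100 = 38.2%

38.2


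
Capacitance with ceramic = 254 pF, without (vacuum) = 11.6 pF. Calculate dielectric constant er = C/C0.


er = 254 / 11.6 = 21.9

21.9


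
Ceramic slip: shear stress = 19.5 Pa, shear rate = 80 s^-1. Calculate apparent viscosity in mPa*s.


eta = tau/gamma * 1000 = 19.5/80 * 1000 = 243.8 mPa*s

243.8


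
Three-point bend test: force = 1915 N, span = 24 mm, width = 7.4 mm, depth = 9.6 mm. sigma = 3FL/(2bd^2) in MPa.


sigma = 3*1915*24/(2*7.4*9.6^2) = 101.1 MPa

101.1


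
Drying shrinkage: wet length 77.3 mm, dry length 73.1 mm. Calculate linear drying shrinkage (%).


DS = (77.3 - 73.1) / 77.3 * 100 = 5.43%

5.43


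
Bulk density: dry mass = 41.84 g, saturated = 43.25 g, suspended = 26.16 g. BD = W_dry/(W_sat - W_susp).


BD = 41.84 / (43.25 - 26.16) = 41.84 / 17.09 = 2.448 g/cm^3

2.448


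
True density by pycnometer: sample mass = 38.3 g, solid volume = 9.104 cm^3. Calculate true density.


TD = 38.3 / 9.104 = 4.207 g/cm^3

4.207


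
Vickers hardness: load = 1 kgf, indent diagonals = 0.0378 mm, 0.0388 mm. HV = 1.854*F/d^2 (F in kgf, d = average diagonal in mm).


d_avg = (0.0378+0.0388)/2 = 0.0383 mm
HV = 1.854*1/0.0383^2 = 1264

1264


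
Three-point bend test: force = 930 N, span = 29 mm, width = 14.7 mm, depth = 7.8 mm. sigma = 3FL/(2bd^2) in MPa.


sigma = 3*930*29/(2*14.7*7.8^2) = 45.2 MPa

45.2


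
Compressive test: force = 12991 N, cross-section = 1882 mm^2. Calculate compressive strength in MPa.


CS = 12991 / 1882 = 6.9 MPa

6.9


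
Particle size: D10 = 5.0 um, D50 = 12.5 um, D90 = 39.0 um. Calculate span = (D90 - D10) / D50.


Span = (39.0 - 5.0) / 12.5 = 34.0 / 12.5 = 2.72

2.72


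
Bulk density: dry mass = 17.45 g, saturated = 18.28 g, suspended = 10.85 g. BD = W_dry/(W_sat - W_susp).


BD = 17.45 / (18.28 - 10.85) = 17.45 / 7.43 = 2.349 g/cm^3

2.349


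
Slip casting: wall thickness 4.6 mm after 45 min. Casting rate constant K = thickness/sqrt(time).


K = 4.6 / sqrt(45) = 4.6 / 6.7082 = 0.686 mm/min^0.5

0.686


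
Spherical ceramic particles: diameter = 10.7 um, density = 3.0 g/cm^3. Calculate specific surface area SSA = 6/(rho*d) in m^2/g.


SSA = 6 / (3.0 * 10.7) = 0.187 m^2/g

0.187


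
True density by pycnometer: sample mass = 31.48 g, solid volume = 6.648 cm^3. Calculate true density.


TD = 31.48 / 6.648 = 4.735 g/cm^3

4.735


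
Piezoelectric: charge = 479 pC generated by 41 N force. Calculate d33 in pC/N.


d33 = 479 / 41 = 11.7 pC/N

11.7


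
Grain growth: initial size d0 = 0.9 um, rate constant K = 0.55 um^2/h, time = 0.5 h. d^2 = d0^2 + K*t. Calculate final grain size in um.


d^2 = 0.9^2 + 0.55*0.5 = 1.085
d = sqrt(1.085) = 1.04 um

1.04


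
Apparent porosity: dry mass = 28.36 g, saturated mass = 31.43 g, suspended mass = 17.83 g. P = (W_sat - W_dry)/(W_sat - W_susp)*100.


P = (31.43 - 28.36) / (31.43 - 17.83) * 100 = 3.07 / 13.6 * 100 = 22.6%

22.6


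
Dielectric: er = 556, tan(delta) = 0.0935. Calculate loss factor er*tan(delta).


Loss = 556 * 0.0935 = 51.986

51.986


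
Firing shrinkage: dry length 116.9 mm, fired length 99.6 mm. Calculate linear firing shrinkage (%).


FS = (116.9 - 99.6) / 116.9 * 100 = 14.8%

14.8


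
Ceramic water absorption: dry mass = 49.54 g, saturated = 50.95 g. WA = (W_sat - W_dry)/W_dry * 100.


WA = (50.95 - 49.54) / 49.54 * 100 = 2.85%

2.85


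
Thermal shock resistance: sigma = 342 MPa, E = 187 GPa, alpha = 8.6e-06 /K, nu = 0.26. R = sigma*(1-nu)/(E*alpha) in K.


R = 342*(1-0.26)/(187*1000*8.6e-06) = 157 K

157


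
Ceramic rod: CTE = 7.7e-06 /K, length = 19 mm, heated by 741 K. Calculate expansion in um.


dL = 7.7e-06 * 19 * 741 * 1000 = 108.408 um

108.408


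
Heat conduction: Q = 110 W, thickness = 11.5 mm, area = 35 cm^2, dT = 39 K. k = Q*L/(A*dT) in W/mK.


k = 110*11.5/1000/(35/10000*39) = 9.27 W/mK

9.27


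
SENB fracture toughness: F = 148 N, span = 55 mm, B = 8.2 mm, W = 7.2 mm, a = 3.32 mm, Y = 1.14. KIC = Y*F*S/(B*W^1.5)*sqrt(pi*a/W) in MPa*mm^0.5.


KIC = 1.14*148*55/(8.2*7.2^1.5)*sqrt(pi*3.32/7.2) = 70.5

70.5


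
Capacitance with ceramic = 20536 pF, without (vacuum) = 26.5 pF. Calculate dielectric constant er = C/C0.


er = 20536 / 26.5 = 774.94

774.94


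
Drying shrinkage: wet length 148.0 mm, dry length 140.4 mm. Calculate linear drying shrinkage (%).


DS = (148.0 - 140.4) / 148.0 * 100 = 5.14%

5.14


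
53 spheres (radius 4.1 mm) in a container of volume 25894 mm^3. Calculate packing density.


V_sphere = 4/3*pi*4.1^3 = 288.6956 mm^3
Total V = 53*288.6956 = 15300.8668 mm^3
PD = 15300.8668 / 25894 = 0.591

0.591


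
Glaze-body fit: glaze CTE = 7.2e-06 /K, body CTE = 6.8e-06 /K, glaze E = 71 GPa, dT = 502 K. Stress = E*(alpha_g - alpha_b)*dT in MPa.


Stress = 71*1000*(7.2e-06 - 6.8e-06)*502 = 14.3 MPa

14.3


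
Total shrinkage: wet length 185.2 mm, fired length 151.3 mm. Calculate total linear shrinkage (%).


TS = (185.2 - 151.3) / 185.2 * 100 = 18.3%

18.3


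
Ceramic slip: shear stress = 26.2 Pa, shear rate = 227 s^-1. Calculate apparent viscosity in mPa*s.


eta = tau/gamma * 1000 = 26.2/227 * 1000 = 115.4 mPa*s

115.4


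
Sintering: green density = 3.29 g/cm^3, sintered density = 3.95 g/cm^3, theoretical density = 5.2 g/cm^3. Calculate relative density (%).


Relative = 3.95 / 5.2 * 100 = 76.0%

76.0


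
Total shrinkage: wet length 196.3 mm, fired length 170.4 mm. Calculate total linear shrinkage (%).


TS = (196.3 - 170.4) / 196.3 * 100 = 13.19%

13.19


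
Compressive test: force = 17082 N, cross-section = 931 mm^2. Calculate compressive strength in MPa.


CS = 17082 / 931 = 18.3 MPa

18.3


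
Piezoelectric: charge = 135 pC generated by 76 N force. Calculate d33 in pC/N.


d33 = 135 / 76 = 1.8 pC/N

1.8


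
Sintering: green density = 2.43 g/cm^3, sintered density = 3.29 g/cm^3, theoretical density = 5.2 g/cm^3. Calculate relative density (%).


Relative = 3.29 / 5.2 * 100 = 63.3%

63.3


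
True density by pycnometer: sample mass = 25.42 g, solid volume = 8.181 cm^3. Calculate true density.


TD = 25.42 / 8.181 = 3.107 g/cm^3

3.107


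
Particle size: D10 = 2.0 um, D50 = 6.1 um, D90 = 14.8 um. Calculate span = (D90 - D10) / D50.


Span = (14.8 - 2.0) / 6.1 = 12.8 / 6.1 = 2.098

2.098


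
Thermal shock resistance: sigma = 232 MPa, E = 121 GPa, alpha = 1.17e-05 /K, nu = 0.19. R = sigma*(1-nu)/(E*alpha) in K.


R = 232*(1-0.19)/(121*1000*1.17e-05) = 133 K

133


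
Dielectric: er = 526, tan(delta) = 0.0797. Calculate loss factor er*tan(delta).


Loss = 526 * 0.0797 = 41.922

41.922


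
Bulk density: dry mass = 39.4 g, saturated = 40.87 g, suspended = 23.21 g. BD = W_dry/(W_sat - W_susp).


BD = 39.4 / (40.87 - 23.21) = 39.4 / 17.66 = 2.231 g/cm^3

2.231


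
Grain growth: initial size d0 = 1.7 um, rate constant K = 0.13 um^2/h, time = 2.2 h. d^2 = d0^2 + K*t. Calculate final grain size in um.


d^2 = 1.7^2 + 0.13*2.2 = 3.176
d = sqrt(3.176) = 1.78 um

1.78


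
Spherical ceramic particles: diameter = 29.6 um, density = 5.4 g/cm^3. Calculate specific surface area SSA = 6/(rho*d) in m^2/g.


SSA = 6 / (5.4 * 29.6) = 0.038 m^2/g

0.038


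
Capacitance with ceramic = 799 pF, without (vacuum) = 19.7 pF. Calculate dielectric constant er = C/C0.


er = 799 / 19.7 = 40.56

40.56


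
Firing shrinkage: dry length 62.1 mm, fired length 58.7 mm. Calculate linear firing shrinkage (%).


FS = (62.1 - 58.7) / 62.1 * 100 = 5.48%

5.48


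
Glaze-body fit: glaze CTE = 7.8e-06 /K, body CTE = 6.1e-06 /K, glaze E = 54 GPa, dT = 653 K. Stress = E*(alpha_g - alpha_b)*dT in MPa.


Stress = 54*1000*(7.8e-06 - 6.1e-06)*653 = 59.9 MPa

59.9


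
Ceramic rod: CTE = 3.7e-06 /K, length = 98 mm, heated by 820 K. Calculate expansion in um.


dL = 3.7e-06 * 98 * 820 * 1000 = 297.332 um

297.332


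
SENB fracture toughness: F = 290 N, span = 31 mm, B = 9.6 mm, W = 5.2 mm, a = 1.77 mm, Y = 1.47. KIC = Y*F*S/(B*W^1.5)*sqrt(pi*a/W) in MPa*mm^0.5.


KIC = 1.47*290*31/(9.6*5.2^1.5)*sqrt(pi*1.77/5.2) = 120.05

120.05


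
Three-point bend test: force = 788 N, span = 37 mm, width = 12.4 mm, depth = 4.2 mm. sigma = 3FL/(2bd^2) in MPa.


sigma = 3*788*37/(2*12.4*4.2^2) = 199.9 MPa

199.9


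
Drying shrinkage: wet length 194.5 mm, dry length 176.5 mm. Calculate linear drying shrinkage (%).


DS = (194.5 - 176.5) / 194.5 * 100 = 9.25%

9.25


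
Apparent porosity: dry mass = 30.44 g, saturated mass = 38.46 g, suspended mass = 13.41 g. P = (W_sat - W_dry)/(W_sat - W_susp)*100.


P = (38.46 - 30.44) / (38.46 - 13.41) * 100 = 8.02 / 25.05 * 100 = 32.0%

32.0


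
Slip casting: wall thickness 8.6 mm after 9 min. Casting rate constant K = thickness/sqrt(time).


K = 8.6 / sqrt(9) = 8.6 / 3.0 = 2.867 mm/min^0.5

2.867


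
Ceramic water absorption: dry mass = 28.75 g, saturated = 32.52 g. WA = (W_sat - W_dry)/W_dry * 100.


WA = (32.52 - 28.75) / 28.75 * 100 = 13.11%

13.11


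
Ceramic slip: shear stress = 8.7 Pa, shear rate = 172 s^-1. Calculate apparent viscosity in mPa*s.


eta = tau/gamma * 1000 = 8.7/172 * 1000 = 50.6 mPa*s

50.6


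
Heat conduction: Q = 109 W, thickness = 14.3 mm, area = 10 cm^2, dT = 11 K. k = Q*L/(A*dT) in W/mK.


k = 109*14.3/1000/(10/10000*11) = 141.7 W/mK

141.7


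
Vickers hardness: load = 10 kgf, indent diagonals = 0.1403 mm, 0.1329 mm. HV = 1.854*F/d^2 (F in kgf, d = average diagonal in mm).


d_avg = (0.1403+0.1329)/2 = 0.1366 mm
HV = 1.854*10/0.1366^2 = 994

994


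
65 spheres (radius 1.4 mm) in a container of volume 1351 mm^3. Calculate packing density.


V_sphere = 4/3*pi*1.4^3 = 11.494 mm^3
Total V = 65*11.494 = 747.11 mm^3
PD = 747.11 / 1351 = 0.553

0.553


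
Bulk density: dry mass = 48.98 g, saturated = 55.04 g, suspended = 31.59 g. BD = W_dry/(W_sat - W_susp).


BD = 48.98 / (55.04 - 31.59) = 48.98 / 23.45 = 2.089 g/cm^3

2.089


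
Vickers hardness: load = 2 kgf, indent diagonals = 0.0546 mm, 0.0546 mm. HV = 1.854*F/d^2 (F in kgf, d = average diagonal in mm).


d_avg = (0.0546+0.0546)/2 = 0.0546 mm
HV = 1.854*2/0.0546^2 = 1244

1244


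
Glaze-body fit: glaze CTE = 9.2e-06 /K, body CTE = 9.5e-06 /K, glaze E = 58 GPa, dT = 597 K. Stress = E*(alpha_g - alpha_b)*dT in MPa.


Stress = 58*1000*(9.2e-06 - 9.5e-06)*597 = -10.4 MPa

-10.4


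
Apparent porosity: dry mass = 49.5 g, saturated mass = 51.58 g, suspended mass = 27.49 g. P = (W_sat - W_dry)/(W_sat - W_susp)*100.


P = (51.58 - 49.5) / (51.58 - 27.49) * 100 = 2.08 / 24.09 * 100 = 8.6%

8.6


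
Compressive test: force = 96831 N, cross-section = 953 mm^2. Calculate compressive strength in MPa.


CS = 96831 / 953 = 101.6 MPa

101.6


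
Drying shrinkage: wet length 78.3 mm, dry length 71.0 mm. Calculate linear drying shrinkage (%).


DS = (78.3 - 71.0) / 78.3 * 100 = 9.32%

9.32


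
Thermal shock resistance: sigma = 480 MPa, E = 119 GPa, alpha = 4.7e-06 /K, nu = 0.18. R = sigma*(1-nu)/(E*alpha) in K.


R = 480*(1-0.18)/(119*1000*4.7e-06) = 704 K

704


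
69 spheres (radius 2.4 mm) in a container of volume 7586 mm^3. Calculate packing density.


V_sphere = 4/3*pi*2.4^3 = 57.9058 mm^3
Total V = 69*57.9058 = 3995.5002 mm^3
PD = 3995.5002 / 7586 = 0.527

0.527


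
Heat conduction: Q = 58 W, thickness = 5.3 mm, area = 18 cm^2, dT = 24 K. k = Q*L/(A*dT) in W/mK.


k = 58*5.3/1000/(18/10000*24) = 7.12 W/mK

7.12


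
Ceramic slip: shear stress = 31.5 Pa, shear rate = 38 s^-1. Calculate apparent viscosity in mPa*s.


eta = tau/gamma * 1000 = 31.5/38 * 1000 = 828.9 mPa*s

828.9


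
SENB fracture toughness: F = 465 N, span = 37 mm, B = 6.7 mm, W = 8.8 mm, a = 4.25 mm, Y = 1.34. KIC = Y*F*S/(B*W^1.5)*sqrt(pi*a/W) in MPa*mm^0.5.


KIC = 1.34*465*37/(6.7*8.8^1.5)*sqrt(pi*4.25/8.8) = 162.36

162.36


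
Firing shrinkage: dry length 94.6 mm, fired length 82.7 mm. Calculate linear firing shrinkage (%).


FS = (94.6 - 82.7) / 94.6 * 100 = 12.58%

12.58


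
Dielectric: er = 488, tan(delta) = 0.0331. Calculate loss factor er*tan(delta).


Loss = 488 * 0.0331 = 16.153

16.153


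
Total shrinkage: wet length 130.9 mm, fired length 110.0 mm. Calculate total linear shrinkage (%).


TS = (130.9 - 110.0) / 130.9 * 100 = 15.97%

15.97


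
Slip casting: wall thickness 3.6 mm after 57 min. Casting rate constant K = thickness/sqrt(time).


K = 3.6 / sqrt(57) = 3.6 / 7.5498 = 0.477 mm/min^0.5

0.477


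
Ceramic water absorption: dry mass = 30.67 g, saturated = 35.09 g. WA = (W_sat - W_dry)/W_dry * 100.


WA = (35.09 - 30.67) / 30.67 * 100 = 14.41%

14.41


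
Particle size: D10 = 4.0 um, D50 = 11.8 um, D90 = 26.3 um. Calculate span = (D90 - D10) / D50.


Span = (26.3 - 4.0) / 11.8 = 22.3 / 11.8 = 1.89

1.89


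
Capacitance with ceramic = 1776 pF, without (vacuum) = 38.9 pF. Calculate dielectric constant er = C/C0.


er = 1776 / 38.9 = 45.66

45.66


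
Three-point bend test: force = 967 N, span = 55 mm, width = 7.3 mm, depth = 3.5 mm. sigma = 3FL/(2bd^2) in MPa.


sigma = 3*967*55/(2*7.3*3.5^2) = 892.1 MPa

892.1


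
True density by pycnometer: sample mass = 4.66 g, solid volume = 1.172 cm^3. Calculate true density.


TD = 4.66 / 1.172 = 3.976 g/cm^3

3.976


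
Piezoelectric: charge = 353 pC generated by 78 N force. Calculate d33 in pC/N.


d33 = 353 / 78 = 4.5 pC/N

4.5


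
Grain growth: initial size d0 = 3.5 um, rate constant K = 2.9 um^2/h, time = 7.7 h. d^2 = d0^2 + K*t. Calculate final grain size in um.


d^2 = 3.5^2 + 2.9*7.7 = 34.58
d = sqrt(34.58) = 5.88 um

5.88


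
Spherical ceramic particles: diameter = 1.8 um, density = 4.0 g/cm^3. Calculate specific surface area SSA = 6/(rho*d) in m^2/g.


SSA = 6 / (4.0 * 1.8) = 0.833 m^2/g

0.833


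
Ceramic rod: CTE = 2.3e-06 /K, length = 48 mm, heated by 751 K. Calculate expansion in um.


dL = 2.3e-06 * 48 * 751 * 1000 = 82.91 um

82.91


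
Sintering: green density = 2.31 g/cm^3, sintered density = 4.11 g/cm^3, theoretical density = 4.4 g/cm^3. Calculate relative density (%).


Relative = 4.11 / 4.4 * 100 = 93.4%

93.4


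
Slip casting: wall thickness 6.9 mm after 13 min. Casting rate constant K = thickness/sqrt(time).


K = 6.9 / sqrt(13) = 6.9 / 3.6056 = 1.914 mm/min^0.5

1.914


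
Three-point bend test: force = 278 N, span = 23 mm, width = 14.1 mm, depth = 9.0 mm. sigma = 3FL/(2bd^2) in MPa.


sigma = 3*278*23/(2*14.1*9.0^2) = 8.4 MPa

8.4


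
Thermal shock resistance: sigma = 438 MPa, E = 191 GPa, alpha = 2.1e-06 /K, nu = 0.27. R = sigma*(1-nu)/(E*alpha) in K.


R = 438*(1-0.27)/(191*1000*2.1e-06) = 797 K

797


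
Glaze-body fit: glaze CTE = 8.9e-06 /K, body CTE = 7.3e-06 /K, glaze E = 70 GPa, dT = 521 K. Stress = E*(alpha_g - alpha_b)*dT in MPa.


Stress = 70*1000*(8.9e-06 - 7.3e-06)*521 = 58.4 MPa

58.4


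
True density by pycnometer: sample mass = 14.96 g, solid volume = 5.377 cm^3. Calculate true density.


TD = 14.96 / 5.377 = 2.782 g/cm^3

2.782


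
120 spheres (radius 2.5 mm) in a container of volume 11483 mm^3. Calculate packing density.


V_sphere = 4/3*pi*2.5^3 = 65.4498 mm^3
Total V = 120*65.4498 = 7853.976 mm^3
PD = 7853.976 / 11483 = 0.684

0.684


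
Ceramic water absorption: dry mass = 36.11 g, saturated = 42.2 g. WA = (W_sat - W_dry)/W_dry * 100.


WA = (42.2 - 36.11) / 36.11 * 100 = 16.87%

16.87


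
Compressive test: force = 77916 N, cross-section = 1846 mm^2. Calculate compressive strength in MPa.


CS = 77916 / 1846 = 42.2 MPa

42.2


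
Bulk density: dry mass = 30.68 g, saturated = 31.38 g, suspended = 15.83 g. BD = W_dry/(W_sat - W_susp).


BD = 30.68 / (31.38 - 15.83) = 30.68 / 15.55 = 1.973 g/cm^3

1.973


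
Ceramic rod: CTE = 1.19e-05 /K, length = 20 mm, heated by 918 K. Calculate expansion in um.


dL = 1.19e-05 * 20 * 918 * 1000 = 218.484 um

218.484


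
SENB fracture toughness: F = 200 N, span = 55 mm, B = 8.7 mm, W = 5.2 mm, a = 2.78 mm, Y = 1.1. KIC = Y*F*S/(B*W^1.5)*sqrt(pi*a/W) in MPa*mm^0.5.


KIC = 1.1*200*55/(8.7*5.2^1.5)*sqrt(pi*2.78/5.2) = 152.0

152.0


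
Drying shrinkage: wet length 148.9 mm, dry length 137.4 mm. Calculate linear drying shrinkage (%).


DS = (148.9 - 137.4) / 148.9 * 100 = 7.72%

7.72


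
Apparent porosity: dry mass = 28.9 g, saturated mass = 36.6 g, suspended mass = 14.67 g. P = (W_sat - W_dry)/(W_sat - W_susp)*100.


P = (36.6 - 28.9) / (36.6 - 14.67) * 100 = 7.7 / 21.93 * 100 = 35.1%

35.1


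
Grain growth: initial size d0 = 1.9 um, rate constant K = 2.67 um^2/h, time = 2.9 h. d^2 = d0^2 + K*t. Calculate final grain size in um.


d^2 = 1.9^2 + 2.67*2.9 = 11.353
d = sqrt(11.353) = 3.37 um

3.37


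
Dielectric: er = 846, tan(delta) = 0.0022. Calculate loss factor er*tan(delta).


Loss = 846 * 0.0022 = 1.861

1.861


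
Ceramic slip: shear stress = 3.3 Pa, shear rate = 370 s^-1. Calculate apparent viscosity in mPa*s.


eta = tau/gamma * 1000 = 3.3/370 * 1000 = 8.9 mPa*s

8.9


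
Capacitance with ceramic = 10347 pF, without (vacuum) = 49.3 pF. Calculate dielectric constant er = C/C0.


er = 10347 / 49.3 = 209.88

209.88


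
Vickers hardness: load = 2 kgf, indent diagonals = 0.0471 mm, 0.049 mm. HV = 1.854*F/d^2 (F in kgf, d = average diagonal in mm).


d_avg = (0.0471+0.049)/2 = 0.04805 mm
HV = 1.854*2/0.04805^2 = 1606

1606


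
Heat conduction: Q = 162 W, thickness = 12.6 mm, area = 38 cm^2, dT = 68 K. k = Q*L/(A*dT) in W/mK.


k = 162*12.6/1000/(38/10000*68) = 7.9 W/mK

7.9


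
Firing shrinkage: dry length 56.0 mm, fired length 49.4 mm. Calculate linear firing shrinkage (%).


FS = (56.0 - 49.4) / 56.0 * 100 = 11.79%

11.79


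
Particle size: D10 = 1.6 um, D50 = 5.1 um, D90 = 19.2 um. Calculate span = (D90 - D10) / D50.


Span = (19.2 - 1.6) / 5.1 = 17.6 / 5.1 = 3.451

3.451


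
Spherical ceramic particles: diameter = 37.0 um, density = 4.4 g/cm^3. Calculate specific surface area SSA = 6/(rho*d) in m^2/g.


SSA = 6 / (4.4 * 37.0) = 0.037 m^2/g

0.037


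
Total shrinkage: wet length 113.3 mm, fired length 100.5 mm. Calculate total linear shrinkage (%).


TS = (113.3 - 100.5) / 113.3 * 100 = 11.3%

11.3


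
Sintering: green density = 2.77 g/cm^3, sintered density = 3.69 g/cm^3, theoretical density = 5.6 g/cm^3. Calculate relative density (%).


Relative = 3.69 / 5.6 * 100 = 65.9%

65.9


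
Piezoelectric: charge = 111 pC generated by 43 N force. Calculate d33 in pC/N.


d33 = 111 / 43 = 2.6 pC/N

2.6


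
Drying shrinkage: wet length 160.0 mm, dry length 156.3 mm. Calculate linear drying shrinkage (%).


DS = (160.0 - 156.3) / 160.0 * 100 = 2.31%

2.31


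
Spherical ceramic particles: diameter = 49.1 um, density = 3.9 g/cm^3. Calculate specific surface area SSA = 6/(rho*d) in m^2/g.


SSA = 6 / (3.9 * 49.1) = 0.031 m^2/g

0.031


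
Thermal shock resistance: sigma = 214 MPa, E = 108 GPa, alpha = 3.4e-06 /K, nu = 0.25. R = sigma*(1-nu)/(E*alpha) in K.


R = 214*(1-0.25)/(108*1000*3.4e-06) = 437 K

437


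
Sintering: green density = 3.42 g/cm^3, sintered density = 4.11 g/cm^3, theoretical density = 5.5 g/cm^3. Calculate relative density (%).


Relative = 4.11 / 5.5 * 100 = 74.7%

74.7


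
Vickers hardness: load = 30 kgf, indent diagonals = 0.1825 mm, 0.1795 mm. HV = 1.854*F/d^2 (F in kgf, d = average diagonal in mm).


d_avg = (0.1825+0.1795)/2 = 0.181 mm
HV = 1.854*30/0.181^2 = 1698

1698


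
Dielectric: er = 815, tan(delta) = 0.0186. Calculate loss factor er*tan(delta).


Loss = 815 * 0.0186 = 15.159

15.159


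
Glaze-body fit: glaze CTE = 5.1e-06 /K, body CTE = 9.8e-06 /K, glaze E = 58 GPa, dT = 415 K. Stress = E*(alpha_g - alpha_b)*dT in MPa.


Stress = 58*1000*(5.1e-06 - 9.8e-06)*415 = -113.1 MPa

-113.1


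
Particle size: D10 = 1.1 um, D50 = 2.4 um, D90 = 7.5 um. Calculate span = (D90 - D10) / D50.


Span = (7.5 - 1.1) / 2.4 = 6.4 / 2.4 = 2.667

2.667


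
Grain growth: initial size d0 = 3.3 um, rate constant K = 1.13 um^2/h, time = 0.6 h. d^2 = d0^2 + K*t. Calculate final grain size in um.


d^2 = 3.3^2 + 1.13*0.6 = 11.568
d = sqrt(11.568) = 3.4 um

3.4


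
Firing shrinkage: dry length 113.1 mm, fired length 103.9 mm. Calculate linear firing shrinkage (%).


FS = (113.1 - 103.9) / 113.1 * 100 = 8.13%

8.13


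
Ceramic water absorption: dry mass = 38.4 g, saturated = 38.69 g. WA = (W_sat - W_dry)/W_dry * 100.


WA = (38.69 - 38.4) / 38.4 * 100 = 0.76%

0.76


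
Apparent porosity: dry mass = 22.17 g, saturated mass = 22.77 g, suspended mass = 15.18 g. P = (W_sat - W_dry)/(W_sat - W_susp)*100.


P = (22.77 - 22.17) / (22.77 - 15.18) * 100 = 0.6 / 7.59 * 100 = 7.9%

7.9


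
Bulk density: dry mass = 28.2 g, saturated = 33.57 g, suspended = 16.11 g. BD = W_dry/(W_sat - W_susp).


BD = 28.2 / (33.57 - 16.11) = 28.2 / 17.46 = 1.615 g/cm^3

1.615


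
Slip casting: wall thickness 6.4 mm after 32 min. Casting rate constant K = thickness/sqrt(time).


K = 6.4 / sqrt(32) = 6.4 / 5.6569 = 1.131 mm/min^0.5

1.131


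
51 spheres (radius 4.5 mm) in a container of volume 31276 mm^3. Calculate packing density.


V_sphere = 4/3*pi*4.5^3 = 381.7035 mm^3
Total V = 51*381.7035 = 19466.8785 mm^3
PD = 19466.8785 / 31276 = 0.622

0.622


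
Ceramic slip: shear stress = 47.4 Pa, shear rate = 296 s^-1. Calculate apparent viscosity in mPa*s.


eta = tau/gamma * 1000 = 47.4/296 * 1000 = 160.1 mPa*s

160.1


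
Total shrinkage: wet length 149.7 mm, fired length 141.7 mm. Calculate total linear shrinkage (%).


TS = (149.7 - 141.7) / 149.7 * 100 = 5.34%

5.34


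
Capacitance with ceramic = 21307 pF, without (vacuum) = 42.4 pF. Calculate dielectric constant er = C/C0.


er = 21307 / 42.4 = 502.52

502.52


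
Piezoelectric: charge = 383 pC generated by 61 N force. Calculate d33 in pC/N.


d33 = 383 / 61 = 6.3 pC/N

6.3


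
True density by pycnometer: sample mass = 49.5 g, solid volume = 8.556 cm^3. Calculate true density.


TD = 49.5 / 8.556 = 5.785 g/cm^3

5.785


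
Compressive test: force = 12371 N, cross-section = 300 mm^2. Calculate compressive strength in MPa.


CS = 12371 / 300 = 41.2 MPa

41.2


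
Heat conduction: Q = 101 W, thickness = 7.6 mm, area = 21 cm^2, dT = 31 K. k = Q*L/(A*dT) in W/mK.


k = 101*7.6/1000/(21/10000*31) = 11.79 W/mK

11.79


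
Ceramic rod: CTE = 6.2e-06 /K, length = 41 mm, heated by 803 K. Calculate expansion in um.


dL = 6.2e-06 * 41 * 803 * 1000 = 204.123 um

204.123


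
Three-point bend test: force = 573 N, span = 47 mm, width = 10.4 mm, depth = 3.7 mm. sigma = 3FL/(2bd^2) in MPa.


sigma = 3*573*47/(2*10.4*3.7^2) = 283.7 MPa

283.7


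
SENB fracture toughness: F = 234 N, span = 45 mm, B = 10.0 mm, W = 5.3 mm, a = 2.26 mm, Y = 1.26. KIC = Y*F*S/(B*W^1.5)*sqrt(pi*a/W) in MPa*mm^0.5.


KIC = 1.26*234*45/(10.0*5.3^1.5)*sqrt(pi*2.26/5.3) = 125.86

125.86


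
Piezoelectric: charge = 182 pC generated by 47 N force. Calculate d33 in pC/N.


d33 = 182 / 47 = 3.9 pC/N

3.9


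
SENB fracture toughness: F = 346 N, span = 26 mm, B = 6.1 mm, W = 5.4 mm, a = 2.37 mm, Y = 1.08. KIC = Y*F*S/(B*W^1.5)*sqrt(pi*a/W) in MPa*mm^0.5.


KIC = 1.08*346*26/(6.1*5.4^1.5)*sqrt(pi*2.37/5.4) = 149.04

149.04


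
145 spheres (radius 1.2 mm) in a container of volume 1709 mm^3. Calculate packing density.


V_sphere = 4/3*pi*1.2^3 = 7.2382 mm^3
Total V = 145*7.2382 = 1049.539 mm^3
PD = 1049.539 / 1709 = 0.614

0.614


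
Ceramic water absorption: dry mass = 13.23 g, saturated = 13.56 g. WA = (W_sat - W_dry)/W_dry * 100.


WA = (13.56 - 13.23) / 13.23 * 100 = 2.49%

2.49


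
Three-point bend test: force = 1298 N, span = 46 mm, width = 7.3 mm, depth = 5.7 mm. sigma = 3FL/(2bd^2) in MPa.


sigma = 3*1298*46/(2*7.3*5.7^2) = 377.6 MPa

377.6


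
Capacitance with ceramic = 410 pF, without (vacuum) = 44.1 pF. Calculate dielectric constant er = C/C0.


er = 410 / 44.1 = 9.3

9.3


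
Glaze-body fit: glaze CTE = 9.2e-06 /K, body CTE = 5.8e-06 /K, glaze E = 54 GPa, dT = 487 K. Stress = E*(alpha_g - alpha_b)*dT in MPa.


Stress = 54*1000*(9.2e-06 - 5.8e-06)*487 = 89.4 MPa

89.4


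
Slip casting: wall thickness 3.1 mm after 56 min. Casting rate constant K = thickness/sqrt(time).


K = 3.1 / sqrt(56) = 3.1 / 7.4833 = 0.414 mm/min^0.5

0.414


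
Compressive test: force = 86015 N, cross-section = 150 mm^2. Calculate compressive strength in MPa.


CS = 86015 / 150 = 573.4 MPa

573.4


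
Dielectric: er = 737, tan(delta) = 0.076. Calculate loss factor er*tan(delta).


Loss = 737 * 0.076 = 56.012

56.012


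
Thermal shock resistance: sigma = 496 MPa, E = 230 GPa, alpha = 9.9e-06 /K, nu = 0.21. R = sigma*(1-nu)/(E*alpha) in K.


R = 496*(1-0.21)/(230*1000*9.9e-06) = 172 K

172


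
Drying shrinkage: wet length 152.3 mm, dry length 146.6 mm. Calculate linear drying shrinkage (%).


DS = (152.3 - 146.6) / 152.3 * 100 = 3.74%

3.74


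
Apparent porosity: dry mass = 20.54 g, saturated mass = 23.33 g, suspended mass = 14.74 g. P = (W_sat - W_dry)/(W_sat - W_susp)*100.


P = (23.33 - 20.54) / (23.33 - 14.74) * 100 = 2.79 / 8.59 * 100 = 32.5%

32.5


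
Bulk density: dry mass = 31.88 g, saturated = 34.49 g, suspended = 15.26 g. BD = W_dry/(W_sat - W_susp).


BD = 31.88 / (34.49 - 15.26) = 31.88 / 19.23 = 1.658 g/cm^3

1.658


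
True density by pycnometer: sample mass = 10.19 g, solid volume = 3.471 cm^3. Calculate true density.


TD = 10.19 / 3.471 = 2.936 g/cm^3

2.936


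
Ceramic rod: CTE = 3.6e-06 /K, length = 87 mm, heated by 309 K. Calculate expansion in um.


dL = 3.6e-06 * 87 * 309 * 1000 = 96.779 um

96.779


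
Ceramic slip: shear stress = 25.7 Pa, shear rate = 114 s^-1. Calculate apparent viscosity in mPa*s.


eta = tau/gamma * 1000 = 25.7/114 * 1000 = 225.4 mPa*s

225.4


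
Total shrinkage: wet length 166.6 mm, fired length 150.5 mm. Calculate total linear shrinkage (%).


TS = (166.6 - 150.5) / 166.6 * 100 = 9.66%

9.66


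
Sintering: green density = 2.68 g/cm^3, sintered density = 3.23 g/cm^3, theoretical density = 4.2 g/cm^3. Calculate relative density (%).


Relative = 3.23 / 4.2 * 100 = 76.9%

76.9


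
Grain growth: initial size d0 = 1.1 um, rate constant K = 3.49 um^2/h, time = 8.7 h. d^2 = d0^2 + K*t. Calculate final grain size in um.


d^2 = 1.1^2 + 3.49*8.7 = 31.573
d = sqrt(31.573) = 5.62 um

5.62


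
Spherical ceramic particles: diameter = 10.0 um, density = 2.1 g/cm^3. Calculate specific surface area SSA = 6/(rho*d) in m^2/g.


SSA = 6 / (2.1 * 10.0) = 0.286 m^2/g

0.286


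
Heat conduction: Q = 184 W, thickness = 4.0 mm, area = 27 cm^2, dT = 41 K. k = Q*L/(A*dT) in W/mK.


k = 184*4.0/1000/(27/10000*41) = 6.65 W/mK

6.65


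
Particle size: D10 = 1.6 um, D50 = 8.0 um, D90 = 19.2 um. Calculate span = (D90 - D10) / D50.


Span = (19.2 - 1.6) / 8.0 = 17.6 / 8.0 = 2.2

2.2


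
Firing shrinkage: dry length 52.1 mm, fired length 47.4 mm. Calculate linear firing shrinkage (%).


FS = (52.1 - 47.4) / 52.1 * 100 = 9.02%

9.02


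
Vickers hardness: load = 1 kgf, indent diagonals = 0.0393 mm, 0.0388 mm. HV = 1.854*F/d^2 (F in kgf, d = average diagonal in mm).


d_avg = (0.0393+0.0388)/2 = 0.03905 mm
HV = 1.854*1/0.03905^2 = 1216

1216


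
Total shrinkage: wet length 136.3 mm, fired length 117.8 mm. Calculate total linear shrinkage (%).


TS = (136.3 - 117.8) / 136.3 * 100 = 13.57%

13.57


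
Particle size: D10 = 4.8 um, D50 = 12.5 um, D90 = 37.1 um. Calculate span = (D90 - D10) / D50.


Span = (37.1 - 4.8) / 12.5 = 32.3 / 12.5 = 2.584

2.584


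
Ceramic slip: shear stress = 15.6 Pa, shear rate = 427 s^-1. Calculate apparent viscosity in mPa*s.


eta = tau/gamma * 1000 = 15.6/427 * 1000 = 36.5 mPa*s

36.5


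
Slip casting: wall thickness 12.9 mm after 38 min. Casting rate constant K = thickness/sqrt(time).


K = 12.9 / sqrt(38) = 12.9 / 6.1644 = 2.093 mm/min^0.5

2.093


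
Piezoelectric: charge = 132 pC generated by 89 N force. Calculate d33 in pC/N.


d33 = 132 / 89 = 1.5 pC/N

1.5


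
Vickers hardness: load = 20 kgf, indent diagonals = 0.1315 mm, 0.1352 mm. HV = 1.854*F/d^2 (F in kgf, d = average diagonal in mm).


d_avg = (0.1315+0.1352)/2 = 0.13335 mm
HV = 1.854*20/0.13335^2 = 2085

2085


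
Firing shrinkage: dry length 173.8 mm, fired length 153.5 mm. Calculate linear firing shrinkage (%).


FS = (173.8 - 153.5) / 173.8 * 100 = 11.68%

11.68


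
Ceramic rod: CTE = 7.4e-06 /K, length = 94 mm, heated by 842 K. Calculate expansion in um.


dL = 7.4e-06 * 94 * 842 * 1000 = 585.695 um

585.695


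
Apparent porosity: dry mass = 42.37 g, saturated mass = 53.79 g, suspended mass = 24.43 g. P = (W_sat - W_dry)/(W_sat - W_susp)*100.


P = (53.79 - 42.37) / (53.79 - 24.43) * 100 = 11.42 / 29.36 * 100 = 38.9%

38.9


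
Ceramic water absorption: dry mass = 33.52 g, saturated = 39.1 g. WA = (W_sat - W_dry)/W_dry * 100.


WA = (39.1 - 33.52) / 33.52 * 100 = 16.65%

16.65


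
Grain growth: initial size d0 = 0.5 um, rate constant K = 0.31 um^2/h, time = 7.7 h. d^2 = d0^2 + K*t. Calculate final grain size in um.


d^2 = 0.5^2 + 0.31*7.7 = 2.637
d = sqrt(2.637) = 1.62 um

1.62


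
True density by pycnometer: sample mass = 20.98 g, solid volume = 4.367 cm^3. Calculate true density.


TD = 20.98 / 4.367 = 4.804 g/cm^3

4.804


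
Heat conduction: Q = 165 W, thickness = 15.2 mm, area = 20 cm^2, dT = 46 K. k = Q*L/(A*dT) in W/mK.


k = 165*15.2/1000/(20/10000*46) = 27.26 W/mK

27.26


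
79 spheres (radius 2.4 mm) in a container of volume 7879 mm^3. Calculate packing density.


V_sphere = 4/3*pi*2.4^3 = 57.9058 mm^3
Total V = 79*57.9058 = 4574.5582 mm^3
PD = 4574.5582 / 7879 = 0.581

0.581


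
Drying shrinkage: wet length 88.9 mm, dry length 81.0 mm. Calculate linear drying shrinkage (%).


DS = (88.9 - 81.0) / 88.9 * 100 = 8.89%

8.89


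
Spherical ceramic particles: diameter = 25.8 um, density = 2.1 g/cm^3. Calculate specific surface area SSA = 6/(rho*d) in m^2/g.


SSA = 6 / (2.1 * 25.8) = 0.111 m^2/g

0.111


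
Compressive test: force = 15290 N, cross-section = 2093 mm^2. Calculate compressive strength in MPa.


CS = 15290 / 2093 = 7.3 MPa

7.3


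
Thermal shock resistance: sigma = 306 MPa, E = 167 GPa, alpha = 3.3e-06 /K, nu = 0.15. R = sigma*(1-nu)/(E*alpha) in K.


R = 306*(1-0.15)/(167*1000*3.3e-06) = 472 K

472


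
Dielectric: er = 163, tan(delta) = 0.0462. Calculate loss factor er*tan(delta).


Loss = 163 * 0.0462 = 7.531

7.531


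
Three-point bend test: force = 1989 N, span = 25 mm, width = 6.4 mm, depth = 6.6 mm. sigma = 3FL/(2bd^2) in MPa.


sigma = 3*1989*25/(2*6.4*6.6^2) = 267.5 MPa

267.5


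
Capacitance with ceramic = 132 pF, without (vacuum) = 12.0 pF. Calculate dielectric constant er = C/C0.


er = 132 / 12.0 = 11.0

11.0


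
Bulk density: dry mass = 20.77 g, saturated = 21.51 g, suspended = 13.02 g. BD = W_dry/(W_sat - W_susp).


BD = 20.77 / (21.51 - 13.02) = 20.77 / 8.49 = 2.446 g/cm^3

2.446


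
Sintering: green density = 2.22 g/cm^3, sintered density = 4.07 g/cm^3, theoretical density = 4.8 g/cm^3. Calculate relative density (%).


Relative = 4.07 / 4.8 * 100 = 84.8%

84.8


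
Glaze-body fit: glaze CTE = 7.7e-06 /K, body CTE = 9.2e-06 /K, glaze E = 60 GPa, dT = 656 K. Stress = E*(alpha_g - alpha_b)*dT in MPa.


Stress = 60*1000*(7.7e-06 - 9.2e-06)*656 = -59.0 MPa

-59.0


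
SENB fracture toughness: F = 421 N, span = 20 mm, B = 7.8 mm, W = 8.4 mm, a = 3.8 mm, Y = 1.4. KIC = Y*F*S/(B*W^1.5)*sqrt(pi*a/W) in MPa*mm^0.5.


KIC = 1.4*421*20/(7.8*8.4^1.5)*sqrt(pi*3.8/8.4) = 74.0

74.0


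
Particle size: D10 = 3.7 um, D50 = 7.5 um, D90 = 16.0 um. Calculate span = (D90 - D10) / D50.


Span = (16.0 - 3.7) / 7.5 = 12.3 / 7.5 = 1.64

1.64


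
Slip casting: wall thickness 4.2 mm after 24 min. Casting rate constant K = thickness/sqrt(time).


K = 4.2 / sqrt(24) = 4.2 / 4.899 = 0.857 mm/min^0.5

0.857


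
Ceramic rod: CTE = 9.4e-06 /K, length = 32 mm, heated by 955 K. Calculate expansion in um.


dL = 9.4e-06 * 32 * 955 * 1000 = 287.264 um

287.264


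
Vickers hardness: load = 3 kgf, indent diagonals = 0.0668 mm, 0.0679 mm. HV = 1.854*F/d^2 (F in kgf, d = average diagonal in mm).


d_avg = (0.0668+0.0679)/2 = 0.06735 mm
HV = 1.854*3/0.06735^2 = 1226

1226


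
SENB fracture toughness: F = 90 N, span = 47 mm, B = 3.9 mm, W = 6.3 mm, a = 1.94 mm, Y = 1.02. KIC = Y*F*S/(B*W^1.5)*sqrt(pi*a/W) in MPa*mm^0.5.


KIC = 1.02*90*47/(3.9*6.3^1.5)*sqrt(pi*1.94/6.3) = 68.81

68.81


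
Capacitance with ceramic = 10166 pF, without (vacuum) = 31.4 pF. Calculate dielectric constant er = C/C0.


er = 10166 / 31.4 = 323.76

323.76


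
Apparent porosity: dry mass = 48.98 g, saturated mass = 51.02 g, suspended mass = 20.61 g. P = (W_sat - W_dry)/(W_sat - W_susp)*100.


P = (51.02 - 48.98) / (51.02 - 20.61) * 100 = 2.04 / 30.41 * 100 = 6.7%

6.7


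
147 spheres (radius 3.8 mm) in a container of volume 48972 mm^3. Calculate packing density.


V_sphere = 4/3*pi*3.8^3 = 229.8473 mm^3
Total V = 147*229.8473 = 33787.5531 mm^3
PD = 33787.5531 / 48972 = 0.69

0.69


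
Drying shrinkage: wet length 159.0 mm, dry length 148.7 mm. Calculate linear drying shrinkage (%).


DS = (159.0 - 148.7) / 159.0 * 100 = 6.48%

6.48


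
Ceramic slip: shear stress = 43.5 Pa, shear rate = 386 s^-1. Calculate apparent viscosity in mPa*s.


eta = tau/gamma * 1000 = 43.5/386 * 1000 = 112.7 mPa*s

112.7


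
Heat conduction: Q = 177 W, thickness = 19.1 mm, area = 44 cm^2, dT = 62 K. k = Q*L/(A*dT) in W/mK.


k = 177*19.1/1000/(44/10000*62) = 12.39 W/mK

12.39


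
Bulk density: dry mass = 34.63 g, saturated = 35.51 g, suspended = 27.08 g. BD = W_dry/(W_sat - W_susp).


BD = 34.63 / (35.51 - 27.08) = 34.63 / 8.43 = 4.108 g/cm^3

4.108


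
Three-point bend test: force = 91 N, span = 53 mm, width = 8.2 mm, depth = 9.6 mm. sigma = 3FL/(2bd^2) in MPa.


sigma = 3*91*53/(2*8.2*9.6^2) = 9.6 MPa

9.6


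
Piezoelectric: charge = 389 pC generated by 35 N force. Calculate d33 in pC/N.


d33 = 389 / 35 = 11.1 pC/N

11.1


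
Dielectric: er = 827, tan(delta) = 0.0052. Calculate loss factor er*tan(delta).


Loss = 827 * 0.0052 = 4.3

4.3


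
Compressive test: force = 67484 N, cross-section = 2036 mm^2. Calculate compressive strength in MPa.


CS = 67484 / 2036 = 33.1 MPa

33.1


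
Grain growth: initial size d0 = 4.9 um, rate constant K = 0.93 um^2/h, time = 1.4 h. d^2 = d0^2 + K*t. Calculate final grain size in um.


d^2 = 4.9^2 + 0.93*1.4 = 25.312
d = sqrt(25.312) = 5.03 um

5.03


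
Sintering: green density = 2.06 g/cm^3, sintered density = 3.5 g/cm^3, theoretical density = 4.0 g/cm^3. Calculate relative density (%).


Relative = 3.5 / 4.0 * 100 = 87.5%

87.5


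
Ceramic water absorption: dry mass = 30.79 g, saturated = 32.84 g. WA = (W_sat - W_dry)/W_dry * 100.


WA = (32.84 - 30.79) / 30.79 * 100 = 6.66%

6.66


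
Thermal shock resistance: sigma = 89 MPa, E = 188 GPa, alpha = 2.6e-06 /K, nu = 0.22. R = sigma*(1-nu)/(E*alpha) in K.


R = 89*(1-0.22)/(188*1000*2.6e-06) = 142 K

142


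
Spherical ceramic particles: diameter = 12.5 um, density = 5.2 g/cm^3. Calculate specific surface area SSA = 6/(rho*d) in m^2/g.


SSA = 6 / (5.2 * 12.5) = 0.092 m^2/g

0.092


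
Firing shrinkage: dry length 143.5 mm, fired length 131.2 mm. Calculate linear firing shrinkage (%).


FS = (143.5 - 131.2) / 143.5 * 100 = 8.57%

8.57


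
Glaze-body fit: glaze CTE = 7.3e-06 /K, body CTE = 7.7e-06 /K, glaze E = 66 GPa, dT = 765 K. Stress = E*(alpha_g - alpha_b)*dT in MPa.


Stress = 66*1000*(7.3e-06 - 7.7e-06)*765 = -20.2 MPa

-20.2


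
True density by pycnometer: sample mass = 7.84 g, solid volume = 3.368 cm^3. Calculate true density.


TD = 7.84 / 3.368 = 2.328 g/cm^3

2.328
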